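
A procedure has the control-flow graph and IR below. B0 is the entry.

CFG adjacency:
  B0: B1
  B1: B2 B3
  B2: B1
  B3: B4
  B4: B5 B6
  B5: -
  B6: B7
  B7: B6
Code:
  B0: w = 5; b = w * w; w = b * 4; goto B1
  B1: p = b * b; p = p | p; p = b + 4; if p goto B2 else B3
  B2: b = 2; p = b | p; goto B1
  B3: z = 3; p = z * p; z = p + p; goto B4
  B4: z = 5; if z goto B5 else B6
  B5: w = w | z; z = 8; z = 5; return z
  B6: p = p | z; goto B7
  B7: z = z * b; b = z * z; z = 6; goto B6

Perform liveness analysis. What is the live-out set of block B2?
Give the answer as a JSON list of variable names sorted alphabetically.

Per-block:
  B0 def {b,w} use ∅
  B1 def {p} use {b}
  B2 def {b,p} use {p}
  B3 def {p,z} use {p}
  B4 def {z} use ∅
  B5 def {w,z} use {w,z}
  B6 def {p} use {p,z}
  B7 def {b,z} use {b,z}

Live sets:
  B0: in=∅ out={b,w}
  B1: in={b,w} out={b,p,w}
  B2: in={p,w} out={b,w}
  B3: in={b,p,w} out={b,p,w}
  B4: in={b,p,w} out={b,p,w,z}
  B5: in={w,z} out=∅
  B6: in={b,p,z} out={b,p,z}
  B7: in={b,p,z} out={b,p,z}

live-out(B2) = ["b", "w"]

Answer: ["b", "w"]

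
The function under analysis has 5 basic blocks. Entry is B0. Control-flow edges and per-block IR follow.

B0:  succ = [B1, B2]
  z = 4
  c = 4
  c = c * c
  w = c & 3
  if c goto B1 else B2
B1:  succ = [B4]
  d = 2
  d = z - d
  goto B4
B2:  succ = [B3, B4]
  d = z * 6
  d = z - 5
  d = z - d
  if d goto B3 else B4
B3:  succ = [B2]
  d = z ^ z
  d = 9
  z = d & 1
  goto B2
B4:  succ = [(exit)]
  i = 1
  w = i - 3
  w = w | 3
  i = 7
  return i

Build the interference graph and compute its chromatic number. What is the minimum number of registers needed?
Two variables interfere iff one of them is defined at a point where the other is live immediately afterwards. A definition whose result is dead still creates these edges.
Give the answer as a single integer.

Answer: 3

Analysis:
def/use:
  B0 def {c,w,z} use ∅
  B1 def {d} use {z}
  B2 def {d} use {z}
  B3 def {d,z} use {z}
  B4 def {i,w} use ∅

Backward fixpoint:
  live B0: ∅→{z}
  live B1: {z}→∅
  live B2: {z}→{z}
  live B3: {z}→{z}
  live B4: ∅→∅

Interfere edges:
  c: {w,z}
  d: {z}
  i: ∅
  w: {c,z}
  z: {c,d,w}

Chromatic number:
  lower bound: {c,w,z} mutually conflict ⇒ χ ≥ 3
  3-colouring: c0={i,z}  c1={c,d}  c2={w}
  χ = 3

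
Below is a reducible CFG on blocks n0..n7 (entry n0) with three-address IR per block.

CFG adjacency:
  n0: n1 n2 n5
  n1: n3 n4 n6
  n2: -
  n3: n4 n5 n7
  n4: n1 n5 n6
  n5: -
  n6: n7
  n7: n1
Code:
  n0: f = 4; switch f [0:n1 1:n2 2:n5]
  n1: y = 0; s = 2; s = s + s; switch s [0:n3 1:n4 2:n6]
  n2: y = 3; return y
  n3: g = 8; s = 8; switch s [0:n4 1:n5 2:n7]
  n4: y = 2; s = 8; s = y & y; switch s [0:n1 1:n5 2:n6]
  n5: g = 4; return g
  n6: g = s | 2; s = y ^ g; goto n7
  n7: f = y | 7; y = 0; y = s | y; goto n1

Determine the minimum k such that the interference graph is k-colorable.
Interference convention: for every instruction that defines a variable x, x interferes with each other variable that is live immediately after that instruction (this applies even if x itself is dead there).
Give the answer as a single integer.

Per-block:
  n0 def {f} use ∅
  n1 def {s,y} use ∅
  n2 def {y} use ∅
  n3 def {g,s} use ∅
  n4 def {s,y} use ∅
  n5 def {g} use ∅
  n6 def {g,s} use {s,y}
  n7 def {f,y} use {s,y}

Backward fixpoint:
  n0 li=∅ lo=∅
  n1 li=∅ lo={s,y}
  n2 li=∅ lo=∅
  n3 li={y} lo={s,y}
  n4 li=∅ lo={s,y}
  n5 li=∅ lo=∅
  n6 li={s,y} lo={s,y}
  n7 li={s,y} lo=∅

Interfere edges:
  f: {s}
  g: {y}
  s: {f,y}
  y: {g,s}

Chromatic number:
  clique {f,s} ⇒ need ≥ 2
  assign f→c1 g→c0 s→c0 y→c1 — no edge inside a register ⇒ χ ≤ 2
  χ = 2

Answer: 2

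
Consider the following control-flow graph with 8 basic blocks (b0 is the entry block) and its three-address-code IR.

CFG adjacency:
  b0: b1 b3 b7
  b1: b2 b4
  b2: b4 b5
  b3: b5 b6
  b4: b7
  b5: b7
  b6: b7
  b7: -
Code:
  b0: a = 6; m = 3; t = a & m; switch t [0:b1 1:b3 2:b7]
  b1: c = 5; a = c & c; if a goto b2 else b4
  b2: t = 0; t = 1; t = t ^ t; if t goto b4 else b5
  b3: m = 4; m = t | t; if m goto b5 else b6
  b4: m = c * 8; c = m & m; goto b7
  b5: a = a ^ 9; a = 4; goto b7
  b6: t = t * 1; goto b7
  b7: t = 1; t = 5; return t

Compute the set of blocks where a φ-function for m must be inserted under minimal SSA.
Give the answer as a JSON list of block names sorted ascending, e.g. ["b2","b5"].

Answer: ["b5", "b7"]

Analysis:
idom tree: b1←b0 b2←b1 b3←b0 b4←b1 b5←b0 b6←b3 b7←b0
Dom∩ at merges:
  b4: preds {b1,b2}: {b0,b1} ∩ {b0,b1,b2} = {b0,b1}; idom=b1
  b5: preds {b2,b3}: {b0,b1,b2} ∩ {b0,b3} = {b0}; idom=b0
  b7: preds {b0,b4,b5,b6}: {b0} ∩ {b0,b1,b4} ∩ {b0,b5} ∩ {b0,b3,b6} = {b0}; idom=b0

DF derivation:
  join b4 pred b1: · stop@b1
  join b4 pred b2: b2 stop@b1
  join b5 pred b2: b2→b1 stop@b0
  join b5 pred b3: b3 stop@b0
  join b7 pred b0: · stop@b0
  join b7 pred b4: b4→b1 stop@b0
  join b7 pred b5: b5 stop@b0
  join b7 pred b6: b6→b3 stop@b0
  DF(b0)=∅
  DF(b1)={b5,b7}
  DF(b2)={b4,b5}
  DF(b3)={b5,b7}
  DF(b4)={b7}
  DF(b5)={b7}
  DF(b6)={b7}
  DF(b7)=∅

φ for m: defs {b0,b3,b4}
  DF⁺ = {b5,b7}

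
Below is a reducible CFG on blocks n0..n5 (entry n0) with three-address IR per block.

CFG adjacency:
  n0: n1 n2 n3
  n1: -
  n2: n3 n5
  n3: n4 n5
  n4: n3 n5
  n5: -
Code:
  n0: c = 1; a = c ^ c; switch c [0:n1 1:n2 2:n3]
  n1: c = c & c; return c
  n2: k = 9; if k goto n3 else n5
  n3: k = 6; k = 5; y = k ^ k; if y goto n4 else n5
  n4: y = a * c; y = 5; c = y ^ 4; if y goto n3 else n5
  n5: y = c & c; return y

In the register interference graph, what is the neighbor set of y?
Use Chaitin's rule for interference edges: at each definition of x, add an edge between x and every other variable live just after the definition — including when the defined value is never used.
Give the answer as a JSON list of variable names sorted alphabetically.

Per-block:
  n0: def={a,c} ue=∅
  n1: def={c} ue={c}
  n2: def={k} ue=∅
  n3: def={k,y} ue=∅
  n4: def={c,y} ue={a,c}
  n5: def={y} ue={c}

Liveness:
  live n0: ∅→{a,c}
  live n1: {c}→∅
  live n2: {a,c}→{a,c}
  live n3: {a,c}→{a,c}
  live n4: {a,c}→{a,c}
  live n5: {c}→∅

Interference:
  a: {c,k,y}
  c: {a,k,y}
  k: {a,c}
  y: {a,c}

N(y) = ["a", "c"]

Answer: ["a", "c"]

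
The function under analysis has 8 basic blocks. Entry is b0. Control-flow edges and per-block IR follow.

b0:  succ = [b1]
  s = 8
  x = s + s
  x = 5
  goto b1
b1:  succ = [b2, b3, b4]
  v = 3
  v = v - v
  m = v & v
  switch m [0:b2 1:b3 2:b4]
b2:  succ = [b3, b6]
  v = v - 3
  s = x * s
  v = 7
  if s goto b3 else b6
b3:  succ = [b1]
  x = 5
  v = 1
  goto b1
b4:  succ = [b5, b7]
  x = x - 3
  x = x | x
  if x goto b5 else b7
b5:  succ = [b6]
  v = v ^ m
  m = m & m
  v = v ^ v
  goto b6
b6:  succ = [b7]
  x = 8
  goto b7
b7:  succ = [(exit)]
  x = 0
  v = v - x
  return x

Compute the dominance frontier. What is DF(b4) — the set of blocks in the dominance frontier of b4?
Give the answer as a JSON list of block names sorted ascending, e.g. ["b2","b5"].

idom tree: b1←b0 b2←b1 b3←b1 b4←b1 b5←b4 b6←b1 b7←b1
Dom at joins:
  b1: preds {b0,b3}: {b0} ∩ {b0,b1,b3} = {b0}; idom=b0
  b3: preds {b1,b2}: {b0,b1} ∩ {b0,b1,b2} = {b0,b1}; idom=b1
  b6: preds {b2,b5}: {b0,b1,b2} ∩ {b0,b1,b4,b5} = {b0,b1}; idom=b1
  b7: preds {b4,b6}: {b0,b1,b4} ∩ {b0,b1,b6} = {b0,b1}; idom=b1

DF walk-up:
  join b1 pred b0: · stop@b0
  join b1 pred b3: b3→b1 stop@b0
  join b3 pred b1: · stop@b1
  join b3 pred b2: b2 stop@b1
  join b6 pred b2: b2 stop@b1
  join b6 pred b5: b5→b4 stop@b1
  join b7 pred b4: b4 stop@b1
  join b7 pred b6: b6 stop@b1
  b0 → ∅
  b1 → {b1}
  b2 → {b3,b6}
  b3 → {b1}
  b4 → {b6,b7}
  b5 → {b6}
  b6 → {b7}
  b7 → ∅

DF(b4) = ["b6", "b7"]

Answer: ["b6", "b7"]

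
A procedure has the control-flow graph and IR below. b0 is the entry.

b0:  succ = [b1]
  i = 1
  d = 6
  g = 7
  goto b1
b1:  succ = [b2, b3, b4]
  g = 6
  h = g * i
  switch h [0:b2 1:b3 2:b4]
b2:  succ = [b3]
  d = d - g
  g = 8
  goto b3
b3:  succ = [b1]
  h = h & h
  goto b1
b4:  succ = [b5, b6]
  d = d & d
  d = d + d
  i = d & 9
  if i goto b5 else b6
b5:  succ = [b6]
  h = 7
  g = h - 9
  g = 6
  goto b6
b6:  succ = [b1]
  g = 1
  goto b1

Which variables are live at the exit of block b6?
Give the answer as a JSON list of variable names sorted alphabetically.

Answer: ["d", "i"]

Working:
Per-block:
  b0: {d,g,i} / ∅
  b1: {g,h} / {i}
  b2: {d,g} / {d,g}
  b3: {h} / {h}
  b4: {d,i} / {d}
  b5: {g,h} / ∅
  b6: {g} / ∅

Liveness:
  b0: in=∅ out={d,i}
  b1: in={d,i} out={d,g,h,i}
  b2: in={d,g,h,i} out={d,h,i}
  b3: in={d,h,i} out={d,i}
  b4: in={d} out={d,i}
  b5: in={d,i} out={d,i}
  b6: in={d,i} out={d,i}

live-out(b6) = ["d", "i"]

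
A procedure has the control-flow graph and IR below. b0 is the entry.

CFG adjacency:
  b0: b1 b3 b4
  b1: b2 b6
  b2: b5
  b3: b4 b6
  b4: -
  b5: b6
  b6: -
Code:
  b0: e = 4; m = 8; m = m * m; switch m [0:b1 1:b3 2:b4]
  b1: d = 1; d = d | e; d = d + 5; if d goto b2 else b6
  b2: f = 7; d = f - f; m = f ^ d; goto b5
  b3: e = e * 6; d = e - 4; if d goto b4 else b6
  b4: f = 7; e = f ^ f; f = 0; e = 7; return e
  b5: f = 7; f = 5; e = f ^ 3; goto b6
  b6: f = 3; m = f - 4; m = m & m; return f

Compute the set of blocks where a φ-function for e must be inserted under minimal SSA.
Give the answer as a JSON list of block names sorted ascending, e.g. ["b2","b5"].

idom tree: b1←b0 b2←b1 b3←b0 b4←b0 b5←b2 b6←b0
Join-block Dom:
  b4: preds {b0,b3}: {b0} ∩ {b0,b3} = {b0}; idom=b0
  b6: preds {b1,b3,b5}: {b0,b1} ∩ {b0,b3} ∩ {b0,b1,b2,b5} = {b0}; idom=b0

DF walk-up:
  b4←b0: walk · to b0
  b4←b3: walk b3 to b0
  b6←b1: walk b1 to b0
  b6←b3: walk b3 to b0
  b6←b5: walk b5→b2→b1 to b0
  b0: DF=∅
  b1: DF={b6}
  b2: DF={b6}
  b3: DF={b4,b6}
  b4: DF=∅
  b5: DF={b6}
  b6: DF=∅

φ for e: defs {b0,b3,b4,b5}
  DF⁺ = {b4,b6}

Answer: ["b4", "b6"]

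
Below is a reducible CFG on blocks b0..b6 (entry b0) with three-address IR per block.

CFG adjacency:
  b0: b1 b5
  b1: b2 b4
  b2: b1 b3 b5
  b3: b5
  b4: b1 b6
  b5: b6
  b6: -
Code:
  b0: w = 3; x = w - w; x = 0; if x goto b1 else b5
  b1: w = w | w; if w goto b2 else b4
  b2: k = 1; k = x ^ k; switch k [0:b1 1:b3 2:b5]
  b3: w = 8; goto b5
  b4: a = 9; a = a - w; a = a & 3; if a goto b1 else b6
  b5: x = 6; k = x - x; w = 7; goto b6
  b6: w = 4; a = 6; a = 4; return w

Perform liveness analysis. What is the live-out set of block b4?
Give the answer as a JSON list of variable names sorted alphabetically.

Answer: ["w", "x"]

Working:
Block summaries:
  b0: {w,x} / ∅
  b1: {w} / {w}
  b2: {k} / {x}
  b3: {w} / ∅
  b4: {a} / {w}
  b5: {k,w,x} / ∅
  b6: {a,w} / ∅

Live sets:
  live b0: ∅→{w,x}
  live b1: {w,x}→{w,x}
  live b2: {w,x}→{w,x}
  live b3: ∅→∅
  live b4: {w,x}→{w,x}
  live b5: ∅→∅
  live b6: ∅→∅

live-out(b4) = ["w", "x"]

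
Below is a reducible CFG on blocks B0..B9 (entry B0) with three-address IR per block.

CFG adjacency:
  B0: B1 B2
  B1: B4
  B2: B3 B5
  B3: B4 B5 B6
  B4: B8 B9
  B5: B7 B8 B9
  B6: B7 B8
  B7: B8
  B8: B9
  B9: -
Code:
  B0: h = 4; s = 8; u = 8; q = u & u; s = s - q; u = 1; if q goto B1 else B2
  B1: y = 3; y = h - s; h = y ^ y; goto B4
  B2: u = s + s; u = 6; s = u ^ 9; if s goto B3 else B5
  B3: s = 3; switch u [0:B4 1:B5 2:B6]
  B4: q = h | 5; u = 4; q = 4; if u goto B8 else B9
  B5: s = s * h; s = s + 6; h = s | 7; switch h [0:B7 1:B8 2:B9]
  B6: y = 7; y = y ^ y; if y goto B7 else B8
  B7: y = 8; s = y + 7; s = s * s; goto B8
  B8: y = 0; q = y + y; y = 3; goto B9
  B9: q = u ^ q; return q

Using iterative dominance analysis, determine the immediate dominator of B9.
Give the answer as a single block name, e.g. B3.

Answer: B0

Working:
idom tree: B1←B0 B2←B0 B3←B2 B4←B0 B5←B2 B6←B3 B7←B2 B8←B0 B9←B0
Dom at joins:
  B4: preds {B1,B3}: {B0,B1} ∩ {B0,B2,B3} = {B0}; idom=B0
  B5: preds {B2,B3}: {B0,B2} ∩ {B0,B2,B3} = {B0,B2}; idom=B2
  B7: preds {B5,B6}: {B0,B2,B5} ∩ {B0,B2,B3,B6} = {B0,B2}; idom=B2
  B8: preds {B4,B5,B6,B7}: {B0,B4} ∩ {B0,B2,B5} ∩ {B0,B2,B3,B6} ∩ {B0,B2,B7} = {B0}; idom=B0
  B9: preds {B4,B5,B8}: {B0,B4} ∩ {B0,B2,B5} ∩ {B0,B8} = {B0}; idom=B0

idom(B9) = B0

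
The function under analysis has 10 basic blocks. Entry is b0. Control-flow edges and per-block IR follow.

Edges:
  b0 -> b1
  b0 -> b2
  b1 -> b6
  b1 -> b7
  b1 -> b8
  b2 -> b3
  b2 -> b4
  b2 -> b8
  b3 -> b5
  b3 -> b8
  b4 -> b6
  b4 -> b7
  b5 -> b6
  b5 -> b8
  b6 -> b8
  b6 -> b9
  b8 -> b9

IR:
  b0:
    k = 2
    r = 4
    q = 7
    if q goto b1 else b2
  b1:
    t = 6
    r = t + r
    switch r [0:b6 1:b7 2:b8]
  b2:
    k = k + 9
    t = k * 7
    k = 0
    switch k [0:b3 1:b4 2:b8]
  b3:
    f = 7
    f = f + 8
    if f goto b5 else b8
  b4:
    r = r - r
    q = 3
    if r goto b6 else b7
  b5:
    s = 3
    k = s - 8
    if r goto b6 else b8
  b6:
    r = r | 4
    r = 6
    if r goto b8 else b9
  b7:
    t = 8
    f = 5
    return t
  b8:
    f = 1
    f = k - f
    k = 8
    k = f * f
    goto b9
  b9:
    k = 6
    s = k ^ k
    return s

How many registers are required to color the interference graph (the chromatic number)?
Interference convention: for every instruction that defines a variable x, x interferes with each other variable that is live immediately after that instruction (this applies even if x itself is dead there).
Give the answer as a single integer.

Answer: 4

Working:
Per-block:
  b0: def={k,q,r} ue=∅
  b1: def={r,t} ue={r}
  b2: def={k,t} ue={k}
  b3: def={f} ue=∅
  b4: def={q,r} ue={r}
  b5: def={k,s} ue={r}
  b6: def={r} ue={r}
  b7: def={f,t} ue=∅
  b8: def={f,k} ue={k}
  b9: def={k,s} ue=∅

Liveness:
  live b0: ∅→{k,r}
  live b1: {k,r}→{k,r}
  live b2: {k,r}→{k,r}
  live b3: {k,r}→{k,r}
  live b4: {k,r}→{k,r}
  live b5: {r}→{k,r}
  live b6: {k,r}→{k}
  live b7: ∅→∅
  live b8: {k}→∅
  live b9: ∅→∅

Conflict graph:
  f: {k,r,t}
  k: {f,q,r,t}
  q: {k,r}
  r: {f,k,q,s,t}
  s: {r}
  t: {f,k,r}

Chromatic number:
  {f,k,r,t} pairwise interfere (4-clique) ⇒ χ ≥ 4
  assign f→R2 k→R1 q→R2 r→R0 s→R1 t→R3 — no edge inside a register ⇒ χ ≤ 4
  χ = 4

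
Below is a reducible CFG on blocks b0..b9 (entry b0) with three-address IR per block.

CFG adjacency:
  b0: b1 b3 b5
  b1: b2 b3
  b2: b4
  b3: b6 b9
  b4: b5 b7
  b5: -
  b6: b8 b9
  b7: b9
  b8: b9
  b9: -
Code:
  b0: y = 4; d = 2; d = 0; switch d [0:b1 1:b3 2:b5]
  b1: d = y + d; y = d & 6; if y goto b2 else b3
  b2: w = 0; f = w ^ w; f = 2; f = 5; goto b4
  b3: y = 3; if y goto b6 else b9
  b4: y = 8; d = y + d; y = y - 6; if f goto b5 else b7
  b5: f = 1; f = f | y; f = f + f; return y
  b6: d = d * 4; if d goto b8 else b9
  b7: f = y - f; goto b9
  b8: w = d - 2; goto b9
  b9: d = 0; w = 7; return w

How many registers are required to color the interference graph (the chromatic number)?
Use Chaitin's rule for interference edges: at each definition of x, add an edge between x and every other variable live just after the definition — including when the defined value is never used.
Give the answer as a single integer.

Answer: 3

Derivation:
def/use:
  b0: def={d,y} ue=∅
  b1: def={d,y} ue={d,y}
  b2: def={f,w} ue=∅
  b3: def={y} ue=∅
  b4: def={d,y} ue={d,f}
  b5: def={f} ue={y}
  b6: def={d} ue={d}
  b7: def={f} ue={f,y}
  b8: def={w} ue={d}
  b9: def={d,w} ue=∅

Backward fixpoint:
  live b0: ∅→{d,y}
  live b1: {d,y}→{d}
  live b2: {d}→{d,f}
  live b3: {d}→{d}
  live b4: {d,f}→{f,y}
  live b5: {y}→∅
  live b6: {d}→{d}
  live b7: {f,y}→∅
  live b8: {d}→∅
  live b9: ∅→∅

Interfere edges:
  d: {f,w,y}
  f: {d,y}
  w: {d}
  y: {d,f}

Colouring:
  lower bound: {d,f,y} mutually conflict ⇒ χ ≥ 3
  assign d→c0 f→c1 w→c1 y→c2 — no edge inside a register ⇒ χ ≤ 3
  χ = 3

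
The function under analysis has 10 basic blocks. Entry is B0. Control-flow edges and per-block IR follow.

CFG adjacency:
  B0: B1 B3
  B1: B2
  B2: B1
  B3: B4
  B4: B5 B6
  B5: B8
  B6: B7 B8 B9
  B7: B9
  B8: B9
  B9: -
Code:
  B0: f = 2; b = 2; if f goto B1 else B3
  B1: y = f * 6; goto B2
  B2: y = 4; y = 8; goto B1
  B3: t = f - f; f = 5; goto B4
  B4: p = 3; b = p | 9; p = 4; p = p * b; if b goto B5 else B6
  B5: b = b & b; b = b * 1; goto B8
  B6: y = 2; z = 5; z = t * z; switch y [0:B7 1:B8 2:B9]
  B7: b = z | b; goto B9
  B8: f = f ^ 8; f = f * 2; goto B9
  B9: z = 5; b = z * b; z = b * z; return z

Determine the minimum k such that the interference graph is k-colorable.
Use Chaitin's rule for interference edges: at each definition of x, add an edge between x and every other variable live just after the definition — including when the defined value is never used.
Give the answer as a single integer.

def/use:
  B0: def={b,f} ue=∅
  B1: def={y} ue={f}
  B2: def={y} ue=∅
  B3: def={f,t} ue={f}
  B4: def={b,p} ue=∅
  B5: def={b} ue={b}
  B6: def={y,z} ue={t}
  B7: def={b} ue={b,z}
  B8: def={f} ue={f}
  B9: def={b,z} ue={b}

Live sets:
  B0: in=∅ out={f}
  B1: in={f} out={f}
  B2: in={f} out={f}
  B3: in={f} out={f,t}
  B4: in={f,t} out={b,f,t}
  B5: in={b,f} out={b,f}
  B6: in={b,f,t} out={b,f,z}
  B7: in={b,z} out={b}
  B8: in={b,f} out={b}
  B9: in={b} out=∅

Interference:
  b↔{f,p,t,y,z}
  f↔{b,p,t,y,z}
  p↔{b,f,t}
  t↔{b,f,p,y,z}
  y↔{b,f,t,z}
  z↔{b,f,t,y}

Colouring:
  clique {b,f,t,y,z} ⇒ need ≥ 5
  assign b→R0 f→R1 p→R3 t→R2 y→R3 z→R4 — no edge inside a register ⇒ χ ≤ 5
  χ = 5

Answer: 5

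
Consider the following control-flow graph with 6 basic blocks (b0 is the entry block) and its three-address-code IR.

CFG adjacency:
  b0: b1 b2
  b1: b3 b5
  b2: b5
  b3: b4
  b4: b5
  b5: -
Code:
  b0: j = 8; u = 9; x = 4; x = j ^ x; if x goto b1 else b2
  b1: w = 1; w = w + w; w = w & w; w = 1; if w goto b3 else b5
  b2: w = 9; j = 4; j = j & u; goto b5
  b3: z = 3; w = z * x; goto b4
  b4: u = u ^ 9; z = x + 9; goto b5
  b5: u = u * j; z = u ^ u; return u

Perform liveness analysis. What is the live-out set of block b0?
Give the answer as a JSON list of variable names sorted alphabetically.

def/use:
  b0 def {j,u,x} use ∅
  b1 def {w} use ∅
  b2 def {j,w} use {u}
  b3 def {w,z} use {x}
  b4 def {u,z} use {u,x}
  b5 def {u,z} use {j,u}

Live sets:
  b0 li=∅ lo={j,u,x}
  b1 li={j,u,x} lo={j,u,x}
  b2 li={u} lo={j,u}
  b3 li={j,u,x} lo={j,u,x}
  b4 li={j,u,x} lo={j,u}
  b5 li={j,u} lo=∅

live-out(b0) = ["j", "u", "x"]

Answer: ["j", "u", "x"]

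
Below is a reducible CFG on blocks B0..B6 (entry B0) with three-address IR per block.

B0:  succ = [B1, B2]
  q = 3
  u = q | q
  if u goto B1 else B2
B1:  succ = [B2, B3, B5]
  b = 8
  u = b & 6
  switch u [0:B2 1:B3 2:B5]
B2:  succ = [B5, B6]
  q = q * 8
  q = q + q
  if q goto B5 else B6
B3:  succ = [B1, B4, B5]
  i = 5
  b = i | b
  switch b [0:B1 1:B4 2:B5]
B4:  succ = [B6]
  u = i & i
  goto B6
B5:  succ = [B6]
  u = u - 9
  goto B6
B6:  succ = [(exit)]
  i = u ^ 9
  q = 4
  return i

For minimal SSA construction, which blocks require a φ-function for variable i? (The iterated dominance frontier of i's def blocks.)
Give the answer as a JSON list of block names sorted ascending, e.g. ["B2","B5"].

Answer: ["B1", "B2", "B5", "B6"]

Analysis:
idom tree: B1←B0 B2←B0 B3←B1 B4←B3 B5←B0 B6←B0
Dom at joins:
  B1: preds {B0,B3}: {B0} ∩ {B0,B1,B3} = {B0}; idom=B0
  B2: preds {B0,B1}: {B0} ∩ {B0,B1} = {B0}; idom=B0
  B5: preds {B1,B2,B3}: {B0,B1} ∩ {B0,B2} ∩ {B0,B1,B3} = {B0}; idom=B0
  B6: preds {B2,B4,B5}: {B0,B2} ∩ {B0,B1,B3,B4} ∩ {B0,B5} = {B0}; idom=B0

DF derivation:
  B1←B0: walk · to B0
  B1←B3: walk B3→B1 to B0
  B2←B0: walk · to B0
  B2←B1: walk B1 to B0
  B5←B1: walk B1 to B0
  B5←B2: walk B2 to B0
  B5←B3: walk B3→B1 to B0
  B6←B2: walk B2 to B0
  B6←B4: walk B4→B3→B1 to B0
  B6←B5: walk B5 to B0
  B0: DF=∅
  B1: DF={B1,B2,B5,B6}
  B2: DF={B5,B6}
  B3: DF={B1,B5,B6}
  B4: DF={B6}
  B5: DF={B6}
  B6: DF=∅

φ for i: defs {B3,B6}
  DF⁺ = {B1,B2,B5,B6}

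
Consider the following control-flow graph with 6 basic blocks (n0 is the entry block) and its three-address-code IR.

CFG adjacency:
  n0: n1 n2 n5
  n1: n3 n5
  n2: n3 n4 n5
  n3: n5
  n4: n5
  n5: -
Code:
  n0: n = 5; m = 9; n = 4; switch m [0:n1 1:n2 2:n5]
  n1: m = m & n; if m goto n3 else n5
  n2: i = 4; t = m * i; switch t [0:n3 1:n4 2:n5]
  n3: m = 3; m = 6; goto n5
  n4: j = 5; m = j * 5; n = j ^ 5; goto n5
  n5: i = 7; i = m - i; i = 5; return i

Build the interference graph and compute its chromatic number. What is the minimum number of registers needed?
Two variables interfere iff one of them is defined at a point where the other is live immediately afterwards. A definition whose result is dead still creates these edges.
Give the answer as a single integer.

Per-block:
  n0: {m,n} / ∅
  n1: {m} / {m,n}
  n2: {i,t} / {m}
  n3: {m} / ∅
  n4: {j,m,n} / ∅
  n5: {i} / {m}

Backward fixpoint:
  live n0: ∅→{m,n}
  live n1: {m,n}→{m}
  live n2: {m}→{m}
  live n3: ∅→{m}
  live n4: ∅→{m}
  live n5: {m}→∅

Interfere edges:
  i — {m}
  j — {m}
  m — {i,j,n,t}
  n — {m}
  t — {m}

Colouring:
  {i,m} pairwise interfere (2-clique) ⇒ χ ≥ 2
  2-colouring: r0={m}  r1={i,j,n,t}
  χ = 2

Answer: 2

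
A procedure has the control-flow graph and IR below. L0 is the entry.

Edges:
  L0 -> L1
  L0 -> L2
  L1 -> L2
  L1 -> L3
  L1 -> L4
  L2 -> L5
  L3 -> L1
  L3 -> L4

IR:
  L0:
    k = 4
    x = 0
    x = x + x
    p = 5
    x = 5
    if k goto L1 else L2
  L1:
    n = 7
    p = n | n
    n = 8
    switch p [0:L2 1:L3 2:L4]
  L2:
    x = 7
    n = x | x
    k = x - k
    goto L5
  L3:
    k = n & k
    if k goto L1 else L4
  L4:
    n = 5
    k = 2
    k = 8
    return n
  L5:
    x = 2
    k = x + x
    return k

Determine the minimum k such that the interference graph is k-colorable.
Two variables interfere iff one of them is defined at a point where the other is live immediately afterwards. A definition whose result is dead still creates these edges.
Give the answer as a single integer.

Answer: 3

Derivation:
Per-block:
  L0: def={k,p,x} ue=∅
  L1: def={n,p} ue=∅
  L2: def={k,n,x} ue={k}
  L3: def={k} ue={k,n}
  L4: def={k,n} ue=∅
  L5: def={k,x} ue=∅

Live sets:
  L0: in=∅ out={k}
  L1: in={k} out={k,n}
  L2: in={k} out=∅
  L3: in={k,n} out={k}
  L4: in=∅ out=∅
  L5: in=∅ out=∅

Interfere edges:
  k: {n,p,x}
  n: {k,p,x}
  p: {k,n}
  x: {k,n}

Chromatic number:
  {k,n,p} pairwise interfere (3-clique) ⇒ χ ≥ 3
  assign k→r0 n→r1 p→r2 x→r2 — no edge inside a register ⇒ χ ≤ 3
  χ = 3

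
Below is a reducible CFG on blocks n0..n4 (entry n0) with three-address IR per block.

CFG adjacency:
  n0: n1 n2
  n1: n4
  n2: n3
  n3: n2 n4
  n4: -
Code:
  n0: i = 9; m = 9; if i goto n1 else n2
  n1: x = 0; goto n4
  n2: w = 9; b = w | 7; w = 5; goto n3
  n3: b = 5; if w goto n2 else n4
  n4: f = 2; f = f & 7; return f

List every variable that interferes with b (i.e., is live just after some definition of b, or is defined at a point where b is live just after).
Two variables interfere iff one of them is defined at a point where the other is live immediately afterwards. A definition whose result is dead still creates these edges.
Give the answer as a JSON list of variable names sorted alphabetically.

Answer: ["w"]

Working:
def/use:
  n0 def {i,m} use ∅
  n1 def {x} use ∅
  n2 def {b,w} use ∅
  n3 def {b} use {w}
  n4 def {f} use ∅

Live sets:
  live n0: ∅→∅
  live n1: ∅→∅
  live n2: ∅→{w}
  live n3: {w}→∅
  live n4: ∅→∅

Interference:
  b↔{w}
  f↔∅
  i↔{m}
  m↔{i}
  w↔{b}
  x↔∅

N(b) = ["w"]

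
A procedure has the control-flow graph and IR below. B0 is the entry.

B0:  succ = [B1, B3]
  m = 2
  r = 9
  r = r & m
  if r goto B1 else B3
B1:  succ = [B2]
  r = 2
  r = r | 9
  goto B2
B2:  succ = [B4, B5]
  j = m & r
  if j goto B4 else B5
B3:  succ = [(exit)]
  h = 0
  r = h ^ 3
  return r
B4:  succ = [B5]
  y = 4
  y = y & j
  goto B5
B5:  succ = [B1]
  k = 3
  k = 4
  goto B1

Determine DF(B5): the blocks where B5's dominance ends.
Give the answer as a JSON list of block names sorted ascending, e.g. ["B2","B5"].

Answer: ["B1"]

Working:
idom tree: B1←B0 B2←B1 B3←B0 B4←B2 B5←B2
Dom at joins:
  B1: preds {B0,B5}: {B0} ∩ {B0,B1,B2,B5} = {B0}; idom=B0
  B5: preds {B2,B4}: {B0,B1,B2} ∩ {B0,B1,B2,B4} = {B0,B1,B2}; idom=B2

Frontier:
  B1←B0: walk · to B0
  B1←B5: walk B5→B2→B1 to B0
  B5←B2: walk · to B2
  B5←B4: walk B4 to B2
  B0 → ∅
  B1 → {B1}
  B2 → {B1}
  B3 → ∅
  B4 → {B5}
  B5 → {B1}

DF(B5) = ["B1"]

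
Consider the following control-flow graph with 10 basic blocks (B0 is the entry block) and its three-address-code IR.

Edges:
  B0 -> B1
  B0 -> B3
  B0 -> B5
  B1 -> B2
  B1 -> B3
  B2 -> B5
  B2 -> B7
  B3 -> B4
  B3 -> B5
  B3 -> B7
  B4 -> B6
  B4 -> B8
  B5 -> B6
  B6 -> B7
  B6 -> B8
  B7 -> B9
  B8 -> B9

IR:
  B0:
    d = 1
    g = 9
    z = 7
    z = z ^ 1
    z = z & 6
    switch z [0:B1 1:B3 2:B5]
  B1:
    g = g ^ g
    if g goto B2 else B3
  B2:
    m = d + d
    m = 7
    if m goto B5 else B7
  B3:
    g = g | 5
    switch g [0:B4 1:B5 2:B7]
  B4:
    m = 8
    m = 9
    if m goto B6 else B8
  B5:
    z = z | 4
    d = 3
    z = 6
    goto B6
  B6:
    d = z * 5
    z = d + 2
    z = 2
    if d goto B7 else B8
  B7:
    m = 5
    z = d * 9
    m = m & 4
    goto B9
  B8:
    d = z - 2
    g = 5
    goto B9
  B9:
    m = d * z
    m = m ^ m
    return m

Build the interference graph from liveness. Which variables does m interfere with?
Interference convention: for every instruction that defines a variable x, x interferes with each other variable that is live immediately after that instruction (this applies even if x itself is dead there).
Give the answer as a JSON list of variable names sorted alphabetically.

Answer: ["d", "z"]

Analysis:
def/use:
  B0: def={d,g,z} ue=∅
  B1: def={g} ue={g}
  B2: def={m} ue={d}
  B3: def={g} ue={g}
  B4: def={m} ue=∅
  B5: def={d,z} ue={z}
  B6: def={d,z} ue={z}
  B7: def={m,z} ue={d}
  B8: def={d,g} ue={z}
  B9: def={m} ue={d,z}

Backward fixpoint:
  B0 li=∅ lo={d,g,z}
  B1 li={d,g,z} lo={d,g,z}
  B2 li={d,z} lo={d,z}
  B3 li={d,g,z} lo={d,z}
  B4 li={z} lo={z}
  B5 li={z} lo={z}
  B6 li={z} lo={d,z}
  B7 li={d} lo={d,z}
  B8 li={z} lo={d,z}
  B9 li={d,z} lo=∅

Interfere edges:
  d↔{g,m,z}
  g↔{d,z}
  m↔{d,z}
  z↔{d,g,m}

N(m) = ["d", "z"]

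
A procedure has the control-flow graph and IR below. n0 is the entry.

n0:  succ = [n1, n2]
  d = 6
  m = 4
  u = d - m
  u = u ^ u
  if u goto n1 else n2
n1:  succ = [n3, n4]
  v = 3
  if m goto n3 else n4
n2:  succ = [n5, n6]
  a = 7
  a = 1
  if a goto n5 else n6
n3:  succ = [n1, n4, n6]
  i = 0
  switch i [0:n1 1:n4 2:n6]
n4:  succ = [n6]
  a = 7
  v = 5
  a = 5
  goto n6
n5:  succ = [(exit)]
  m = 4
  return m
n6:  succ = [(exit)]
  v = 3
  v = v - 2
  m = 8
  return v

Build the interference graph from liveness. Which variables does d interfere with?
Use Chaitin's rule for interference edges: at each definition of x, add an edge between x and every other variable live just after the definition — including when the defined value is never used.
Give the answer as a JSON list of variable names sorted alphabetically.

Answer: ["m"]

Working:
Per-block:
  n0: def={d,m,u} ue=∅
  n1: def={v} ue={m}
  n2: def={a} ue=∅
  n3: def={i} ue=∅
  n4: def={a,v} ue=∅
  n5: def={m} ue=∅
  n6: def={m,v} ue=∅

Liveness:
  n0 li=∅ lo={m}
  n1 li={m} lo={m}
  n2 li=∅ lo=∅
  n3 li={m} lo={m}
  n4 li=∅ lo=∅
  n5 li=∅ lo=∅
  n6 li=∅ lo=∅

Interference:
  a↔∅
  d↔{m}
  i↔{m}
  m↔{d,i,u,v}
  u↔{m}
  v↔{m}

N(d) = ["m"]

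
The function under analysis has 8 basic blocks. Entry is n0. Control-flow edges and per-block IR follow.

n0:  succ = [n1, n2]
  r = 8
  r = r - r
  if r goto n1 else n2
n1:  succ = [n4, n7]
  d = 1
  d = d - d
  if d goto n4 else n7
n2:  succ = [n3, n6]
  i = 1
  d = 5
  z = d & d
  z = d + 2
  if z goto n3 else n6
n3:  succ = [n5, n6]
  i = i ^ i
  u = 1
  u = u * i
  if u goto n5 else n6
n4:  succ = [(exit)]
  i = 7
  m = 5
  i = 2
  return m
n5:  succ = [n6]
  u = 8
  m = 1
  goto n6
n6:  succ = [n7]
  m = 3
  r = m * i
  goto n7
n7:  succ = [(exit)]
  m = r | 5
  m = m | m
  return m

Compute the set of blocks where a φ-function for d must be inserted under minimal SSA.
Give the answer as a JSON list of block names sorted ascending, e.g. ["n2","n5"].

idom tree: n1←n0 n2←n0 n3←n2 n4←n1 n5←n3 n6←n2 n7←n0
Dom∩ at merges:
  n6: preds {n2,n3,n5}: {n0,n2} ∩ {n0,n2,n3} ∩ {n0,n2,n3,n5} = {n0,n2}; idom=n2
  n7: preds {n1,n6}: {n0,n1} ∩ {n0,n2,n6} = {n0}; idom=n0

DF derivation:
  join n6 pred n2: · stop@n2
  join n6 pred n3: n3 stop@n2
  join n6 pred n5: n5→n3 stop@n2
  join n7 pred n1: n1 stop@n0
  join n7 pred n6: n6→n2 stop@n0
  n0 → ∅
  n1 → {n7}
  n2 → {n7}
  n3 → {n6}
  n4 → ∅
  n5 → {n6}
  n6 → {n7}
  n7 → ∅

φ for d: defs {n1,n2}
  DF⁺ = {n7}

Answer: ["n7"]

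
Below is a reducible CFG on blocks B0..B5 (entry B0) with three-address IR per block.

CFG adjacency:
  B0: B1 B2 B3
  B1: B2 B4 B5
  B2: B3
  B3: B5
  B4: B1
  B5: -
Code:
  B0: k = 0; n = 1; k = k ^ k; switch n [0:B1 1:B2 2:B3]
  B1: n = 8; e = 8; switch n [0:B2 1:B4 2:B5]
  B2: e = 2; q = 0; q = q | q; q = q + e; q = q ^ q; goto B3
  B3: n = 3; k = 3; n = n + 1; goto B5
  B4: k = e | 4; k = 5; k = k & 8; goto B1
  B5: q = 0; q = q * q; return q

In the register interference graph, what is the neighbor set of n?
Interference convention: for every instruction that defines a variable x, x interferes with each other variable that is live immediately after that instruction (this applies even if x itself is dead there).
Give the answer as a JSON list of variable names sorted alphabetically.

Answer: ["e", "k"]

Derivation:
def/use:
  B0: {k,n} / ∅
  B1: {e,n} / ∅
  B2: {e,q} / ∅
  B3: {k,n} / ∅
  B4: {k} / {e}
  B5: {q} / ∅

Liveness:
  B0 li=∅ lo=∅
  B1 li=∅ lo={e}
  B2 li=∅ lo=∅
  B3 li=∅ lo=∅
  B4 li={e} lo=∅
  B5 li=∅ lo=∅

Conflict graph:
  e↔{n,q}
  k↔{n}
  n↔{e,k}
  q↔{e}

N(n) = ["e", "k"]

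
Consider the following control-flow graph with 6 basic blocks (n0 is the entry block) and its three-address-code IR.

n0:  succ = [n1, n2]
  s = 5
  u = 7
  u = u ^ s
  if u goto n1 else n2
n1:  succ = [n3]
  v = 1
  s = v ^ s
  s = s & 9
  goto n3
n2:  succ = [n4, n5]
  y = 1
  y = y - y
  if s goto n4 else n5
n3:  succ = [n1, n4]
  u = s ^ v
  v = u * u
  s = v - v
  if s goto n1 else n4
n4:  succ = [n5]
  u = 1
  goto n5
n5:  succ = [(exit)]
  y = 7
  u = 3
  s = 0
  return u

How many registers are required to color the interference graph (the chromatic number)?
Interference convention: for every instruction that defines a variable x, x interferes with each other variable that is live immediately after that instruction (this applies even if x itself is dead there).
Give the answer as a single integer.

def/use:
  n0 def {s,u} use ∅
  n1 def {s,v} use {s}
  n2 def {y} use {s}
  n3 def {s,u,v} use {s,v}
  n4 def {u} use ∅
  n5 def {s,u,y} use ∅

Liveness:
  n0: in=∅ out={s}
  n1: in={s} out={s,v}
  n2: in={s} out=∅
  n3: in={s,v} out={s}
  n4: in=∅ out=∅
  n5: in=∅ out=∅

Interfere edges:
  s: {u,v,y}
  u: {s}
  v: {s}
  y: {s}

Chromatic number:
  {s,u} pairwise interfere (2-clique) ⇒ χ ≥ 2
  assign s→r0 u→r1 v→r1 y→r1 — no edge inside a register ⇒ χ ≤ 2
  χ = 2

Answer: 2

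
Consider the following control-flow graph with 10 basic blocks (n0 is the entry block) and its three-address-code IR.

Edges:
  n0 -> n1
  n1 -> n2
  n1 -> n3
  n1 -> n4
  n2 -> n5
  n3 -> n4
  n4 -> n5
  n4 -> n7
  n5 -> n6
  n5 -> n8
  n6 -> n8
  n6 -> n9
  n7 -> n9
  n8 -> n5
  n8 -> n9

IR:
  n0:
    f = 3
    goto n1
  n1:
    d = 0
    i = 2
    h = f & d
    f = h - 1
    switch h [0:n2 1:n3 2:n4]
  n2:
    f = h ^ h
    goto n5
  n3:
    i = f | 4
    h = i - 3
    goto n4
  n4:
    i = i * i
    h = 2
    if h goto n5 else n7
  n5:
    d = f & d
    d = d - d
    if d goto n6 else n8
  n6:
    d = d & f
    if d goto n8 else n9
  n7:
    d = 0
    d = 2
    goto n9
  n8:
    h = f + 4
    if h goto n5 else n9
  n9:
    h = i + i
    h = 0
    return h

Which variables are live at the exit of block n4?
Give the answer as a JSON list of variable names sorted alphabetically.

Answer: ["d", "f", "i"]

Derivation:
Block summaries:
  n0 def {f} use ∅
  n1 def {d,f,h,i} use {f}
  n2 def {f} use {h}
  n3 def {h,i} use {f}
  n4 def {h,i} use {i}
  n5 def {d} use {d,f}
  n6 def {d} use {d,f}
  n7 def {d} use ∅
  n8 def {h} use {f}
  n9 def {h} use {i}

Liveness:
  n0 li=∅ lo={f}
  n1 li={f} lo={d,f,h,i}
  n2 li={d,h,i} lo={d,f,i}
  n3 li={d,f} lo={d,f,i}
  n4 li={d,f,i} lo={d,f,i}
  n5 li={d,f,i} lo={d,f,i}
  n6 li={d,f,i} lo={d,f,i}
  n7 li={i} lo={i}
  n8 li={d,f,i} lo={d,f,i}
  n9 li={i} lo=∅

live-out(n4) = ["d", "f", "i"]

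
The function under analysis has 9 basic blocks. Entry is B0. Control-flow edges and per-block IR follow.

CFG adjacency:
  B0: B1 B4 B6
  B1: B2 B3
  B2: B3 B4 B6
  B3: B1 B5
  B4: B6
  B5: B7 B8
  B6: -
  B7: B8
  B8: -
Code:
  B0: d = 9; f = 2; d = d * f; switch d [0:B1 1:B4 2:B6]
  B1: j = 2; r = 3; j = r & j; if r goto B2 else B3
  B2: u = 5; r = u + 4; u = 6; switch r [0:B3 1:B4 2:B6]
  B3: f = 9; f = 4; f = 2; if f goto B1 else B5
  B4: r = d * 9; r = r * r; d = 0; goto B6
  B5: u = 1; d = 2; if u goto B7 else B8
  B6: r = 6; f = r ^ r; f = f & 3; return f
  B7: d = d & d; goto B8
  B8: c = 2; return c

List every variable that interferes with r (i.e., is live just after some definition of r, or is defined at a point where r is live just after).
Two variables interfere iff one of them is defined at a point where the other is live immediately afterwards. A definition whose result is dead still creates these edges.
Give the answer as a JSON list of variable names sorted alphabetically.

def/use:
  B0 def {d,f} use ∅
  B1 def {j,r} use ∅
  B2 def {r,u} use ∅
  B3 def {f} use ∅
  B4 def {d,r} use {d}
  B5 def {d,u} use ∅
  B6 def {f,r} use ∅
  B7 def {d} use {d}
  B8 def {c} use ∅

Liveness:
  live B0: ∅→{d}
  live B1: {d}→{d}
  live B2: {d}→{d}
  live B3: {d}→{d}
  live B4: {d}→∅
  live B5: ∅→{d}
  live B6: ∅→∅
  live B7: {d}→∅
  live B8: ∅→∅

Conflict graph:
  c↔∅
  d↔{f,j,r,u}
  f↔{d}
  j↔{d,r}
  r↔{d,j,u}
  u↔{d,r}

N(r) = ["d", "j", "u"]

Answer: ["d", "j", "u"]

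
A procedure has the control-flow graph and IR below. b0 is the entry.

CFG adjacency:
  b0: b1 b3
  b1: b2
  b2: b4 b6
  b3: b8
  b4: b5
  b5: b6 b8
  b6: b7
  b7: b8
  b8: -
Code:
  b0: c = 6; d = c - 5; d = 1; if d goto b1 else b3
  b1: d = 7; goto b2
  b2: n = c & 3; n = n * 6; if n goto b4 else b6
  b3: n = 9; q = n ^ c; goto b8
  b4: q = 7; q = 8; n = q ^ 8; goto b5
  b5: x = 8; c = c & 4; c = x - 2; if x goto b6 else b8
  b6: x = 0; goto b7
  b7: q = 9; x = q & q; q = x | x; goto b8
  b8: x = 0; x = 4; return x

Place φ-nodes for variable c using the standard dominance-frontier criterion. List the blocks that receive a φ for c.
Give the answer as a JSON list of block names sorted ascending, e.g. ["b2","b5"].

Answer: ["b6", "b8"]

Derivation:
idom tree: b1←b0 b2←b1 b3←b0 b4←b2 b5←b4 b6←b2 b7←b6 b8←b0
Join-block Dom:
  b6: preds {b2,b5}: {b0,b1,b2} ∩ {b0,b1,b2,b4,b5} = {b0,b1,b2}; idom=b2
  b8: preds {b3,b5,b7}: {b0,b3} ∩ {b0,b1,b2,b4,b5} ∩ {b0,b1,b2,b6,b7} = {b0}; idom=b0

DF walk-up:
  b6←b2: walk · to b2
  b6←b5: walk b5→b4 to b2
  b8←b3: walk b3 to b0
  b8←b5: walk b5→b4→b2→b1 to b0
  b8←b7: walk b7→b6→b2→b1 to b0
  b0: DF=∅
  b1: DF={b8}
  b2: DF={b8}
  b3: DF={b8}
  b4: DF={b6,b8}
  b5: DF={b6,b8}
  b6: DF={b8}
  b7: DF={b8}
  b8: DF=∅

φ for c: defs {b0,b5}
  DF⁺ = {b6,b8}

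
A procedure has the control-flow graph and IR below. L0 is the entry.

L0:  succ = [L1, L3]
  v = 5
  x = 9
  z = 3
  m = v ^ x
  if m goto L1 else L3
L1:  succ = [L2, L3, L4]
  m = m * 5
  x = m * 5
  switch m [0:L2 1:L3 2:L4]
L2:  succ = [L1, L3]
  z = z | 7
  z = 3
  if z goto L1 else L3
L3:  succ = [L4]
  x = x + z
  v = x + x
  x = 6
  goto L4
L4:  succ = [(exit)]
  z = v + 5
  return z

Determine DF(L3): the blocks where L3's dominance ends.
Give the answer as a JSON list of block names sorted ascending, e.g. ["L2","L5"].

Answer: ["L4"]

Derivation:
idom tree: L1←L0 L2←L1 L3←L0 L4←L0
Join-block Dom:
  L1: preds {L0,L2}: {L0} ∩ {L0,L1,L2} = {L0}; idom=L0
  L3: preds {L0,L1,L2}: {L0} ∩ {L0,L1} ∩ {L0,L1,L2} = {L0}; idom=L0
  L4: preds {L1,L3}: {L0,L1} ∩ {L0,L3} = {L0}; idom=L0

Frontier:
  L1←L0: walk · to L0
  L1←L2: walk L2→L1 to L0
  L3←L0: walk · to L0
  L3←L1: walk L1 to L0
  L3←L2: walk L2→L1 to L0
  L4←L1: walk L1 to L0
  L4←L3: walk L3 to L0
  L0 → ∅
  L1 → {L1,L3,L4}
  L2 → {L1,L3}
  L3 → {L4}
  L4 → ∅

DF(L3) = ["L4"]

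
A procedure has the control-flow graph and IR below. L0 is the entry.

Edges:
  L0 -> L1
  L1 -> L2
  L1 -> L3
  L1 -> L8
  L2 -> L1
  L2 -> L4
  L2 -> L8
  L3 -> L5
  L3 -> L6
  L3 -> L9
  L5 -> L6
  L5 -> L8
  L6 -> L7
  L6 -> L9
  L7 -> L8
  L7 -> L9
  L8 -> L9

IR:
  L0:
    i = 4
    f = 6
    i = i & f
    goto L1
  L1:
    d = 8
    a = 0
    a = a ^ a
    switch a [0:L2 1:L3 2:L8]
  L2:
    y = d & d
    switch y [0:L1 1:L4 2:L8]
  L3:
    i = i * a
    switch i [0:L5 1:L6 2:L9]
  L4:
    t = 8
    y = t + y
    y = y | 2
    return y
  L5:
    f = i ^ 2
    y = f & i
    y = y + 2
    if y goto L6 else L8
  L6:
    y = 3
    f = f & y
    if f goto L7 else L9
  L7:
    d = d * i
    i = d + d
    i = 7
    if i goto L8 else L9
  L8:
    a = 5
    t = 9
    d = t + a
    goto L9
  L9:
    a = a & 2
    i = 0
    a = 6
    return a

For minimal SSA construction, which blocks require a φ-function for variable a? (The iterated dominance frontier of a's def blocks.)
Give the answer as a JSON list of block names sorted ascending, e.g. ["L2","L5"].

Answer: ["L1", "L9"]

Working:
idom tree: L1←L0 L2←L1 L3←L1 L4←L2 L5←L3 L6←L3 L7←L6 L8←L1 L9←L1
Join-block Dom:
  L1: preds {L0,L2}: {L0} ∩ {L0,L1,L2} = {L0}; idom=L0
  L6: preds {L3,L5}: {L0,L1,L3} ∩ {L0,L1,L3,L5} = {L0,L1,L3}; idom=L3
  L8: preds {L1,L2,L5,L7}: {L0,L1} ∩ {L0,L1,L2} ∩ {L0,L1,L3,L5} ∩ {L0,L1,L3,L6,L7} = {L0,L1}; idom=L1
  L9: preds {L3,L6,L7,L8}: {L0,L1,L3} ∩ {L0,L1,L3,L6} ∩ {L0,L1,L3,L6,L7} ∩ {L0,L1,L8} = {L0,L1}; idom=L1

DF derivation:
  L1←L0: walk · to L0
  L1←L2: walk L2→L1 to L0
  L6←L3: walk · to L3
  L6←L5: walk L5 to L3
  L8←L1: walk · to L1
  L8←L2: walk L2 to L1
  L8←L5: walk L5→L3 to L1
  L8←L7: walk L7→L6→L3 to L1
  L9←L3: walk L3 to L1
  L9←L6: walk L6→L3 to L1
  L9←L7: walk L7→L6→L3 to L1
  L9←L8: walk L8 to L1
  DF(L0)=∅
  DF(L1)={L1}
  DF(L2)={L1,L8}
  DF(L3)={L8,L9}
  DF(L4)=∅
  DF(L5)={L6,L8}
  DF(L6)={L8,L9}
  DF(L7)={L8,L9}
  DF(L8)={L9}
  DF(L9)=∅

φ for a: defs {L1,L8,L9}
  DF⁺ = {L1,L9}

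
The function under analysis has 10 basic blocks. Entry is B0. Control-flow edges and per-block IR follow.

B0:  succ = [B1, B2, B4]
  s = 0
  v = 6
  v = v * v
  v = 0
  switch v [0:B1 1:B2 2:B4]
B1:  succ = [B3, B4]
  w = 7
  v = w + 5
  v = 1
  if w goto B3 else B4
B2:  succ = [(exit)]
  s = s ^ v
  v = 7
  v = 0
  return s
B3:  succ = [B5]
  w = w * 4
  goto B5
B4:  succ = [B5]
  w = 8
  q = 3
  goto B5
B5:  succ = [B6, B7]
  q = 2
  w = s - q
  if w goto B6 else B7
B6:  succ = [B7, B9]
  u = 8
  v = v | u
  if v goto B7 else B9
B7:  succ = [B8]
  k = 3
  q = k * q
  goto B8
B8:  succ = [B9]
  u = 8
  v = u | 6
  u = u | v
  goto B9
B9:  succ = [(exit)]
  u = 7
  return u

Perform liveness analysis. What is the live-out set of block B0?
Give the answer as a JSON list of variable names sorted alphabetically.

Block summaries:
  B0: def={s,v} ue=∅
  B1: def={v,w} ue=∅
  B2: def={s,v} ue={s,v}
  B3: def={w} ue={w}
  B4: def={q,w} ue=∅
  B5: def={q,w} ue={s}
  B6: def={u,v} ue={v}
  B7: def={k,q} ue={q}
  B8: def={u,v} ue=∅
  B9: def={u} ue=∅

Backward fixpoint:
  B0: in=∅ out={s,v}
  B1: in={s} out={s,v,w}
  B2: in={s,v} out=∅
  B3: in={s,v,w} out={s,v}
  B4: in={s,v} out={s,v}
  B5: in={s,v} out={q,v}
  B6: in={q,v} out={q}
  B7: in={q} out=∅
  B8: in=∅ out=∅
  B9: in=∅ out=∅

live-out(B0) = ["s", "v"]

Answer: ["s", "v"]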